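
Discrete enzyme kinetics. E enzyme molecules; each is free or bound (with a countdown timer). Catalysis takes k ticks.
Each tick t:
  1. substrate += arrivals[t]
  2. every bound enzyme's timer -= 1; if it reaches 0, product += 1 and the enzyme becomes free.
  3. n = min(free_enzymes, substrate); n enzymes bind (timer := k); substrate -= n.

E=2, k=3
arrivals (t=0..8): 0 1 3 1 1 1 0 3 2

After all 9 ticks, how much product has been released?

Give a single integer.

Answer: 4

Derivation:
t=0: arr=0 -> substrate=0 bound=0 product=0
t=1: arr=1 -> substrate=0 bound=1 product=0
t=2: arr=3 -> substrate=2 bound=2 product=0
t=3: arr=1 -> substrate=3 bound=2 product=0
t=4: arr=1 -> substrate=3 bound=2 product=1
t=5: arr=1 -> substrate=3 bound=2 product=2
t=6: arr=0 -> substrate=3 bound=2 product=2
t=7: arr=3 -> substrate=5 bound=2 product=3
t=8: arr=2 -> substrate=6 bound=2 product=4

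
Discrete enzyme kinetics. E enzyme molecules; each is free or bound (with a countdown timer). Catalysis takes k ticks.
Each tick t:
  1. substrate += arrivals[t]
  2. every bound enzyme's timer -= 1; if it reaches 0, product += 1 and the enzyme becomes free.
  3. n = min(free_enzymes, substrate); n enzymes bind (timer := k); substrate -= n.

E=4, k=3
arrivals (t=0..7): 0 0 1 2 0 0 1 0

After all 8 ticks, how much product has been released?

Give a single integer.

t=0: arr=0 -> substrate=0 bound=0 product=0
t=1: arr=0 -> substrate=0 bound=0 product=0
t=2: arr=1 -> substrate=0 bound=1 product=0
t=3: arr=2 -> substrate=0 bound=3 product=0
t=4: arr=0 -> substrate=0 bound=3 product=0
t=5: arr=0 -> substrate=0 bound=2 product=1
t=6: arr=1 -> substrate=0 bound=1 product=3
t=7: arr=0 -> substrate=0 bound=1 product=3

Answer: 3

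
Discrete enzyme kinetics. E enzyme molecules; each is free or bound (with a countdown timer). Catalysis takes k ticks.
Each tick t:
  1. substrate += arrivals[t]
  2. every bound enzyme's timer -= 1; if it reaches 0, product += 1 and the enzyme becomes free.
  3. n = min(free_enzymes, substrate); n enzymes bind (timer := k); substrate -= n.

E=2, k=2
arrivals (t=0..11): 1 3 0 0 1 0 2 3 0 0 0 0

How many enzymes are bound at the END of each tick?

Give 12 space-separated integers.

Answer: 1 2 2 2 2 1 2 2 2 2 1 1

Derivation:
t=0: arr=1 -> substrate=0 bound=1 product=0
t=1: arr=3 -> substrate=2 bound=2 product=0
t=2: arr=0 -> substrate=1 bound=2 product=1
t=3: arr=0 -> substrate=0 bound=2 product=2
t=4: arr=1 -> substrate=0 bound=2 product=3
t=5: arr=0 -> substrate=0 bound=1 product=4
t=6: arr=2 -> substrate=0 bound=2 product=5
t=7: arr=3 -> substrate=3 bound=2 product=5
t=8: arr=0 -> substrate=1 bound=2 product=7
t=9: arr=0 -> substrate=1 bound=2 product=7
t=10: arr=0 -> substrate=0 bound=1 product=9
t=11: arr=0 -> substrate=0 bound=1 product=9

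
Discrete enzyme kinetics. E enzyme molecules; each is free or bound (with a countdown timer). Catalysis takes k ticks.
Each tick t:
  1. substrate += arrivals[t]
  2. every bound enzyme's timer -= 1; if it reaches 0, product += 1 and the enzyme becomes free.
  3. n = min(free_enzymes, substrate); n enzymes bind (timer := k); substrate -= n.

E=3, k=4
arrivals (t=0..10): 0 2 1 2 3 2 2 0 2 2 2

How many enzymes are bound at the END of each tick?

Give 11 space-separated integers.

Answer: 0 2 3 3 3 3 3 3 3 3 3

Derivation:
t=0: arr=0 -> substrate=0 bound=0 product=0
t=1: arr=2 -> substrate=0 bound=2 product=0
t=2: arr=1 -> substrate=0 bound=3 product=0
t=3: arr=2 -> substrate=2 bound=3 product=0
t=4: arr=3 -> substrate=5 bound=3 product=0
t=5: arr=2 -> substrate=5 bound=3 product=2
t=6: arr=2 -> substrate=6 bound=3 product=3
t=7: arr=0 -> substrate=6 bound=3 product=3
t=8: arr=2 -> substrate=8 bound=3 product=3
t=9: arr=2 -> substrate=8 bound=3 product=5
t=10: arr=2 -> substrate=9 bound=3 product=6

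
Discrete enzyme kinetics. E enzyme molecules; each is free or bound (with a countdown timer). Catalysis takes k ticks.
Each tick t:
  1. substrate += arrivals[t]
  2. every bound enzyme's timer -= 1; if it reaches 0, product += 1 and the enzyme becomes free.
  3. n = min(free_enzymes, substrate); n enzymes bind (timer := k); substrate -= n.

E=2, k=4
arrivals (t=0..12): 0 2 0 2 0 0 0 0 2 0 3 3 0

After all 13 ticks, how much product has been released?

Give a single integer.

Answer: 4

Derivation:
t=0: arr=0 -> substrate=0 bound=0 product=0
t=1: arr=2 -> substrate=0 bound=2 product=0
t=2: arr=0 -> substrate=0 bound=2 product=0
t=3: arr=2 -> substrate=2 bound=2 product=0
t=4: arr=0 -> substrate=2 bound=2 product=0
t=5: arr=0 -> substrate=0 bound=2 product=2
t=6: arr=0 -> substrate=0 bound=2 product=2
t=7: arr=0 -> substrate=0 bound=2 product=2
t=8: arr=2 -> substrate=2 bound=2 product=2
t=9: arr=0 -> substrate=0 bound=2 product=4
t=10: arr=3 -> substrate=3 bound=2 product=4
t=11: arr=3 -> substrate=6 bound=2 product=4
t=12: arr=0 -> substrate=6 bound=2 product=4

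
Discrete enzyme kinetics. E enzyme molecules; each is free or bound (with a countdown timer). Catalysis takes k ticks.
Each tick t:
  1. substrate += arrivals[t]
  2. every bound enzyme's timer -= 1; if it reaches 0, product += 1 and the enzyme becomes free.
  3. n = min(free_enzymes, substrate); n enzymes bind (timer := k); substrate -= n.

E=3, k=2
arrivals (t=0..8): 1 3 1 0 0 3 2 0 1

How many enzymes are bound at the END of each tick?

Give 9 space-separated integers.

t=0: arr=1 -> substrate=0 bound=1 product=0
t=1: arr=3 -> substrate=1 bound=3 product=0
t=2: arr=1 -> substrate=1 bound=3 product=1
t=3: arr=0 -> substrate=0 bound=2 product=3
t=4: arr=0 -> substrate=0 bound=1 product=4
t=5: arr=3 -> substrate=0 bound=3 product=5
t=6: arr=2 -> substrate=2 bound=3 product=5
t=7: arr=0 -> substrate=0 bound=2 product=8
t=8: arr=1 -> substrate=0 bound=3 product=8

Answer: 1 3 3 2 1 3 3 2 3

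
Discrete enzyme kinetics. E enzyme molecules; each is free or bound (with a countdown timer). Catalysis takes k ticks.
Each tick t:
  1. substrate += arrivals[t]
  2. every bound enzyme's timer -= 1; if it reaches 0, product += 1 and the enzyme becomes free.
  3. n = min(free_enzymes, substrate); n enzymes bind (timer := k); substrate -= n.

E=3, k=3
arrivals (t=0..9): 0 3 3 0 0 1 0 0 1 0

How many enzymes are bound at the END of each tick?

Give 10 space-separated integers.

t=0: arr=0 -> substrate=0 bound=0 product=0
t=1: arr=3 -> substrate=0 bound=3 product=0
t=2: arr=3 -> substrate=3 bound=3 product=0
t=3: arr=0 -> substrate=3 bound=3 product=0
t=4: arr=0 -> substrate=0 bound=3 product=3
t=5: arr=1 -> substrate=1 bound=3 product=3
t=6: arr=0 -> substrate=1 bound=3 product=3
t=7: arr=0 -> substrate=0 bound=1 product=6
t=8: arr=1 -> substrate=0 bound=2 product=6
t=9: arr=0 -> substrate=0 bound=2 product=6

Answer: 0 3 3 3 3 3 3 1 2 2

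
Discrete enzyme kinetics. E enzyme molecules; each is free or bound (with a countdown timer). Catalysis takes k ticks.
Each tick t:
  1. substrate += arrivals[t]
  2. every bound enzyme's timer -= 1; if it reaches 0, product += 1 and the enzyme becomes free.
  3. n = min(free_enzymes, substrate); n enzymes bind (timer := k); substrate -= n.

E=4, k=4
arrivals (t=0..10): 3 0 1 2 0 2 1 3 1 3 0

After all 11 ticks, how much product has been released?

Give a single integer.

Answer: 8

Derivation:
t=0: arr=3 -> substrate=0 bound=3 product=0
t=1: arr=0 -> substrate=0 bound=3 product=0
t=2: arr=1 -> substrate=0 bound=4 product=0
t=3: arr=2 -> substrate=2 bound=4 product=0
t=4: arr=0 -> substrate=0 bound=3 product=3
t=5: arr=2 -> substrate=1 bound=4 product=3
t=6: arr=1 -> substrate=1 bound=4 product=4
t=7: arr=3 -> substrate=4 bound=4 product=4
t=8: arr=1 -> substrate=3 bound=4 product=6
t=9: arr=3 -> substrate=5 bound=4 product=7
t=10: arr=0 -> substrate=4 bound=4 product=8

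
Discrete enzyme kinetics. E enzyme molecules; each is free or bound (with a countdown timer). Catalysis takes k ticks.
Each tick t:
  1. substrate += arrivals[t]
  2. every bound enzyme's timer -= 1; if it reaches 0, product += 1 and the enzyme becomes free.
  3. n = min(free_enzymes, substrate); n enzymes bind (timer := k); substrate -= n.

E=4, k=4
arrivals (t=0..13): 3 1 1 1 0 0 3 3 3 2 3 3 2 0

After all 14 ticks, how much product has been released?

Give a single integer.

Answer: 10

Derivation:
t=0: arr=3 -> substrate=0 bound=3 product=0
t=1: arr=1 -> substrate=0 bound=4 product=0
t=2: arr=1 -> substrate=1 bound=4 product=0
t=3: arr=1 -> substrate=2 bound=4 product=0
t=4: arr=0 -> substrate=0 bound=3 product=3
t=5: arr=0 -> substrate=0 bound=2 product=4
t=6: arr=3 -> substrate=1 bound=4 product=4
t=7: arr=3 -> substrate=4 bound=4 product=4
t=8: arr=3 -> substrate=5 bound=4 product=6
t=9: arr=2 -> substrate=7 bound=4 product=6
t=10: arr=3 -> substrate=8 bound=4 product=8
t=11: arr=3 -> substrate=11 bound=4 product=8
t=12: arr=2 -> substrate=11 bound=4 product=10
t=13: arr=0 -> substrate=11 bound=4 product=10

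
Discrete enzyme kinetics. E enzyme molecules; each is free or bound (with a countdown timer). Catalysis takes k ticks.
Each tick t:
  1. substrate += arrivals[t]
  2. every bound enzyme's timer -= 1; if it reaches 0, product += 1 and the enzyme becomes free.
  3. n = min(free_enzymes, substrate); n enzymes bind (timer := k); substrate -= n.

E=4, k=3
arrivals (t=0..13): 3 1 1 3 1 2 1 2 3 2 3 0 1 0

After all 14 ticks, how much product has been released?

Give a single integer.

Answer: 16

Derivation:
t=0: arr=3 -> substrate=0 bound=3 product=0
t=1: arr=1 -> substrate=0 bound=4 product=0
t=2: arr=1 -> substrate=1 bound=4 product=0
t=3: arr=3 -> substrate=1 bound=4 product=3
t=4: arr=1 -> substrate=1 bound=4 product=4
t=5: arr=2 -> substrate=3 bound=4 product=4
t=6: arr=1 -> substrate=1 bound=4 product=7
t=7: arr=2 -> substrate=2 bound=4 product=8
t=8: arr=3 -> substrate=5 bound=4 product=8
t=9: arr=2 -> substrate=4 bound=4 product=11
t=10: arr=3 -> substrate=6 bound=4 product=12
t=11: arr=0 -> substrate=6 bound=4 product=12
t=12: arr=1 -> substrate=4 bound=4 product=15
t=13: arr=0 -> substrate=3 bound=4 product=16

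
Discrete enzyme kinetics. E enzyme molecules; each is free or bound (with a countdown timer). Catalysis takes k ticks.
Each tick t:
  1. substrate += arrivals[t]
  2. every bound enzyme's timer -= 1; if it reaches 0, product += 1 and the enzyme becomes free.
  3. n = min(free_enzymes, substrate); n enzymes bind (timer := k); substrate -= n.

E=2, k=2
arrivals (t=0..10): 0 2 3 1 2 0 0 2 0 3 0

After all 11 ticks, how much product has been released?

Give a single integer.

Answer: 8

Derivation:
t=0: arr=0 -> substrate=0 bound=0 product=0
t=1: arr=2 -> substrate=0 bound=2 product=0
t=2: arr=3 -> substrate=3 bound=2 product=0
t=3: arr=1 -> substrate=2 bound=2 product=2
t=4: arr=2 -> substrate=4 bound=2 product=2
t=5: arr=0 -> substrate=2 bound=2 product=4
t=6: arr=0 -> substrate=2 bound=2 product=4
t=7: arr=2 -> substrate=2 bound=2 product=6
t=8: arr=0 -> substrate=2 bound=2 product=6
t=9: arr=3 -> substrate=3 bound=2 product=8
t=10: arr=0 -> substrate=3 bound=2 product=8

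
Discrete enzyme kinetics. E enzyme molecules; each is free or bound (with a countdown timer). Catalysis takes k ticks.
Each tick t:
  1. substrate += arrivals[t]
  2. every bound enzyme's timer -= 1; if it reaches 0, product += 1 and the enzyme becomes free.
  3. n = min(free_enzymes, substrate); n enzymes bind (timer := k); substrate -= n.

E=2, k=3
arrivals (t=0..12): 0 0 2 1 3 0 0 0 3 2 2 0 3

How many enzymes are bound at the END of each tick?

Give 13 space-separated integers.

Answer: 0 0 2 2 2 2 2 2 2 2 2 2 2

Derivation:
t=0: arr=0 -> substrate=0 bound=0 product=0
t=1: arr=0 -> substrate=0 bound=0 product=0
t=2: arr=2 -> substrate=0 bound=2 product=0
t=3: arr=1 -> substrate=1 bound=2 product=0
t=4: arr=3 -> substrate=4 bound=2 product=0
t=5: arr=0 -> substrate=2 bound=2 product=2
t=6: arr=0 -> substrate=2 bound=2 product=2
t=7: arr=0 -> substrate=2 bound=2 product=2
t=8: arr=3 -> substrate=3 bound=2 product=4
t=9: arr=2 -> substrate=5 bound=2 product=4
t=10: arr=2 -> substrate=7 bound=2 product=4
t=11: arr=0 -> substrate=5 bound=2 product=6
t=12: arr=3 -> substrate=8 bound=2 product=6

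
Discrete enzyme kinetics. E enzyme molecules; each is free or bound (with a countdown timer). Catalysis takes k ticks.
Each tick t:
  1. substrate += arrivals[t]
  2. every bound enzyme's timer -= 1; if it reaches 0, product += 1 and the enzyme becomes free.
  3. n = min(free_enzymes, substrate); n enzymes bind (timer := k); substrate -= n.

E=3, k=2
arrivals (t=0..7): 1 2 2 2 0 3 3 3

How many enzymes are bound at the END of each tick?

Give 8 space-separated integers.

Answer: 1 3 3 3 3 3 3 3

Derivation:
t=0: arr=1 -> substrate=0 bound=1 product=0
t=1: arr=2 -> substrate=0 bound=3 product=0
t=2: arr=2 -> substrate=1 bound=3 product=1
t=3: arr=2 -> substrate=1 bound=3 product=3
t=4: arr=0 -> substrate=0 bound=3 product=4
t=5: arr=3 -> substrate=1 bound=3 product=6
t=6: arr=3 -> substrate=3 bound=3 product=7
t=7: arr=3 -> substrate=4 bound=3 product=9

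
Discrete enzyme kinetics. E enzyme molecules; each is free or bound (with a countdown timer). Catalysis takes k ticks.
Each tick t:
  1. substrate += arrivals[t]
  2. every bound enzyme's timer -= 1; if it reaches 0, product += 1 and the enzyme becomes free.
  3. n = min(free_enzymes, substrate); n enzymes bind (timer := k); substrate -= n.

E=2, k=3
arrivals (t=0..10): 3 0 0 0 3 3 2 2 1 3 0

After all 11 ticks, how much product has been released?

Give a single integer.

Answer: 6

Derivation:
t=0: arr=3 -> substrate=1 bound=2 product=0
t=1: arr=0 -> substrate=1 bound=2 product=0
t=2: arr=0 -> substrate=1 bound=2 product=0
t=3: arr=0 -> substrate=0 bound=1 product=2
t=4: arr=3 -> substrate=2 bound=2 product=2
t=5: arr=3 -> substrate=5 bound=2 product=2
t=6: arr=2 -> substrate=6 bound=2 product=3
t=7: arr=2 -> substrate=7 bound=2 product=4
t=8: arr=1 -> substrate=8 bound=2 product=4
t=9: arr=3 -> substrate=10 bound=2 product=5
t=10: arr=0 -> substrate=9 bound=2 product=6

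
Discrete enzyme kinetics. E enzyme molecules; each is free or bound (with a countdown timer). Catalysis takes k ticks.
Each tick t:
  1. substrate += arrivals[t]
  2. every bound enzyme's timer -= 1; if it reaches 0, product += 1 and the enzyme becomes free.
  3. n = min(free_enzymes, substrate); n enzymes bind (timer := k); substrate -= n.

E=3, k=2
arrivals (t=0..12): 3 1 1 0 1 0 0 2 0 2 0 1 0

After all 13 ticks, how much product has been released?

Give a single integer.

Answer: 10

Derivation:
t=0: arr=3 -> substrate=0 bound=3 product=0
t=1: arr=1 -> substrate=1 bound=3 product=0
t=2: arr=1 -> substrate=0 bound=2 product=3
t=3: arr=0 -> substrate=0 bound=2 product=3
t=4: arr=1 -> substrate=0 bound=1 product=5
t=5: arr=0 -> substrate=0 bound=1 product=5
t=6: arr=0 -> substrate=0 bound=0 product=6
t=7: arr=2 -> substrate=0 bound=2 product=6
t=8: arr=0 -> substrate=0 bound=2 product=6
t=9: arr=2 -> substrate=0 bound=2 product=8
t=10: arr=0 -> substrate=0 bound=2 product=8
t=11: arr=1 -> substrate=0 bound=1 product=10
t=12: arr=0 -> substrate=0 bound=1 product=10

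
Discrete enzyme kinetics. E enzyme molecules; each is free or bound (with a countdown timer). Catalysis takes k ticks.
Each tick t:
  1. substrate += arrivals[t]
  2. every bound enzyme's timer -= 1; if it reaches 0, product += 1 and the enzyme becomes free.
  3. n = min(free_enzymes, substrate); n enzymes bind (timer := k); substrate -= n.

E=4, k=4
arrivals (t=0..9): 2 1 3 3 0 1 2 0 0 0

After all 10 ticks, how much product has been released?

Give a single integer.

Answer: 7

Derivation:
t=0: arr=2 -> substrate=0 bound=2 product=0
t=1: arr=1 -> substrate=0 bound=3 product=0
t=2: arr=3 -> substrate=2 bound=4 product=0
t=3: arr=3 -> substrate=5 bound=4 product=0
t=4: arr=0 -> substrate=3 bound=4 product=2
t=5: arr=1 -> substrate=3 bound=4 product=3
t=6: arr=2 -> substrate=4 bound=4 product=4
t=7: arr=0 -> substrate=4 bound=4 product=4
t=8: arr=0 -> substrate=2 bound=4 product=6
t=9: arr=0 -> substrate=1 bound=4 product=7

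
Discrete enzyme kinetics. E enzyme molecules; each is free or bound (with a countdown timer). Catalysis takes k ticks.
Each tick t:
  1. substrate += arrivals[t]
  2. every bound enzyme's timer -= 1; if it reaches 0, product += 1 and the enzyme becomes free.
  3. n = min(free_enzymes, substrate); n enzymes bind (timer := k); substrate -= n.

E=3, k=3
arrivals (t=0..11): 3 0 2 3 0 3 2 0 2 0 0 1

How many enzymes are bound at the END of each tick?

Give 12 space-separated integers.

t=0: arr=3 -> substrate=0 bound=3 product=0
t=1: arr=0 -> substrate=0 bound=3 product=0
t=2: arr=2 -> substrate=2 bound=3 product=0
t=3: arr=3 -> substrate=2 bound=3 product=3
t=4: arr=0 -> substrate=2 bound=3 product=3
t=5: arr=3 -> substrate=5 bound=3 product=3
t=6: arr=2 -> substrate=4 bound=3 product=6
t=7: arr=0 -> substrate=4 bound=3 product=6
t=8: arr=2 -> substrate=6 bound=3 product=6
t=9: arr=0 -> substrate=3 bound=3 product=9
t=10: arr=0 -> substrate=3 bound=3 product=9
t=11: arr=1 -> substrate=4 bound=3 product=9

Answer: 3 3 3 3 3 3 3 3 3 3 3 3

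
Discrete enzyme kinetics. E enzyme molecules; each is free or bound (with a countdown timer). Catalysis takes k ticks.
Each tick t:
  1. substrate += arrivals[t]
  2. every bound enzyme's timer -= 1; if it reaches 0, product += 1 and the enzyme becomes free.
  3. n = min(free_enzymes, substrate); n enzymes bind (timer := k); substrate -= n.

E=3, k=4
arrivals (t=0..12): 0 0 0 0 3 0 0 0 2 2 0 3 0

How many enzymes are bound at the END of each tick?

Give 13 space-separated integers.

t=0: arr=0 -> substrate=0 bound=0 product=0
t=1: arr=0 -> substrate=0 bound=0 product=0
t=2: arr=0 -> substrate=0 bound=0 product=0
t=3: arr=0 -> substrate=0 bound=0 product=0
t=4: arr=3 -> substrate=0 bound=3 product=0
t=5: arr=0 -> substrate=0 bound=3 product=0
t=6: arr=0 -> substrate=0 bound=3 product=0
t=7: arr=0 -> substrate=0 bound=3 product=0
t=8: arr=2 -> substrate=0 bound=2 product=3
t=9: arr=2 -> substrate=1 bound=3 product=3
t=10: arr=0 -> substrate=1 bound=3 product=3
t=11: arr=3 -> substrate=4 bound=3 product=3
t=12: arr=0 -> substrate=2 bound=3 product=5

Answer: 0 0 0 0 3 3 3 3 2 3 3 3 3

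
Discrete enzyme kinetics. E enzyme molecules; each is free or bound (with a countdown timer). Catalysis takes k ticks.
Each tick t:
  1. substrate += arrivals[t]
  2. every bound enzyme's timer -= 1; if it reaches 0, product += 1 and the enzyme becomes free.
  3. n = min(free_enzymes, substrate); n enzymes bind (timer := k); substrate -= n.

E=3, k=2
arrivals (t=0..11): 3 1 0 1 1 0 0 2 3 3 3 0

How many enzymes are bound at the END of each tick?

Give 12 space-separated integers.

t=0: arr=3 -> substrate=0 bound=3 product=0
t=1: arr=1 -> substrate=1 bound=3 product=0
t=2: arr=0 -> substrate=0 bound=1 product=3
t=3: arr=1 -> substrate=0 bound=2 product=3
t=4: arr=1 -> substrate=0 bound=2 product=4
t=5: arr=0 -> substrate=0 bound=1 product=5
t=6: arr=0 -> substrate=0 bound=0 product=6
t=7: arr=2 -> substrate=0 bound=2 product=6
t=8: arr=3 -> substrate=2 bound=3 product=6
t=9: arr=3 -> substrate=3 bound=3 product=8
t=10: arr=3 -> substrate=5 bound=3 product=9
t=11: arr=0 -> substrate=3 bound=3 product=11

Answer: 3 3 1 2 2 1 0 2 3 3 3 3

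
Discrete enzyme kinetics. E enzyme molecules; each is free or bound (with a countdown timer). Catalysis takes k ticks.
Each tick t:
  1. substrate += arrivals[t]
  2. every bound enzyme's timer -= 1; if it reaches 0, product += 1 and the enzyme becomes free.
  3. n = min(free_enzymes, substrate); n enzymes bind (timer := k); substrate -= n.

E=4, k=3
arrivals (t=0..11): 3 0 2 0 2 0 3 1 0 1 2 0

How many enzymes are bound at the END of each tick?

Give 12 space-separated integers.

t=0: arr=3 -> substrate=0 bound=3 product=0
t=1: arr=0 -> substrate=0 bound=3 product=0
t=2: arr=2 -> substrate=1 bound=4 product=0
t=3: arr=0 -> substrate=0 bound=2 product=3
t=4: arr=2 -> substrate=0 bound=4 product=3
t=5: arr=0 -> substrate=0 bound=3 product=4
t=6: arr=3 -> substrate=1 bound=4 product=5
t=7: arr=1 -> substrate=0 bound=4 product=7
t=8: arr=0 -> substrate=0 bound=4 product=7
t=9: arr=1 -> substrate=0 bound=3 product=9
t=10: arr=2 -> substrate=0 bound=3 product=11
t=11: arr=0 -> substrate=0 bound=3 product=11

Answer: 3 3 4 2 4 3 4 4 4 3 3 3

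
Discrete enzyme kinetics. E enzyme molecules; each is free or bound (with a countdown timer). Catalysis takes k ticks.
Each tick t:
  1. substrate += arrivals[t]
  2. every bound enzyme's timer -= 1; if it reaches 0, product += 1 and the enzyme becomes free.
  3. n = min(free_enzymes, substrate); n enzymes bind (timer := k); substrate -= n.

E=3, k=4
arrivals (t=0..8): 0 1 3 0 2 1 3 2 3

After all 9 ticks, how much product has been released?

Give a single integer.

Answer: 3

Derivation:
t=0: arr=0 -> substrate=0 bound=0 product=0
t=1: arr=1 -> substrate=0 bound=1 product=0
t=2: arr=3 -> substrate=1 bound=3 product=0
t=3: arr=0 -> substrate=1 bound=3 product=0
t=4: arr=2 -> substrate=3 bound=3 product=0
t=5: arr=1 -> substrate=3 bound=3 product=1
t=6: arr=3 -> substrate=4 bound=3 product=3
t=7: arr=2 -> substrate=6 bound=3 product=3
t=8: arr=3 -> substrate=9 bound=3 product=3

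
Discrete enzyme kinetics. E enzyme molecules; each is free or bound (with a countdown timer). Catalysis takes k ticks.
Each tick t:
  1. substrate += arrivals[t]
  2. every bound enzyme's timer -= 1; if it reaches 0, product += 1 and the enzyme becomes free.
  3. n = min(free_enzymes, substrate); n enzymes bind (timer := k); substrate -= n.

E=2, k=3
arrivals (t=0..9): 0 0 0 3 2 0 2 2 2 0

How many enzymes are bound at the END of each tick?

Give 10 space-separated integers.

Answer: 0 0 0 2 2 2 2 2 2 2

Derivation:
t=0: arr=0 -> substrate=0 bound=0 product=0
t=1: arr=0 -> substrate=0 bound=0 product=0
t=2: arr=0 -> substrate=0 bound=0 product=0
t=3: arr=3 -> substrate=1 bound=2 product=0
t=4: arr=2 -> substrate=3 bound=2 product=0
t=5: arr=0 -> substrate=3 bound=2 product=0
t=6: arr=2 -> substrate=3 bound=2 product=2
t=7: arr=2 -> substrate=5 bound=2 product=2
t=8: arr=2 -> substrate=7 bound=2 product=2
t=9: arr=0 -> substrate=5 bound=2 product=4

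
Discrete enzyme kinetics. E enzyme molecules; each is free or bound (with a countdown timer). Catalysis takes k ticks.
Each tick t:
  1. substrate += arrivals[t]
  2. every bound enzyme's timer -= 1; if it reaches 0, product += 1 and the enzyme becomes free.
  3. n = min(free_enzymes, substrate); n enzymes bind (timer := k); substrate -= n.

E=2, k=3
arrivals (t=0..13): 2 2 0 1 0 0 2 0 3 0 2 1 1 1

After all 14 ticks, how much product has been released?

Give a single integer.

t=0: arr=2 -> substrate=0 bound=2 product=0
t=1: arr=2 -> substrate=2 bound=2 product=0
t=2: arr=0 -> substrate=2 bound=2 product=0
t=3: arr=1 -> substrate=1 bound=2 product=2
t=4: arr=0 -> substrate=1 bound=2 product=2
t=5: arr=0 -> substrate=1 bound=2 product=2
t=6: arr=2 -> substrate=1 bound=2 product=4
t=7: arr=0 -> substrate=1 bound=2 product=4
t=8: arr=3 -> substrate=4 bound=2 product=4
t=9: arr=0 -> substrate=2 bound=2 product=6
t=10: arr=2 -> substrate=4 bound=2 product=6
t=11: arr=1 -> substrate=5 bound=2 product=6
t=12: arr=1 -> substrate=4 bound=2 product=8
t=13: arr=1 -> substrate=5 bound=2 product=8

Answer: 8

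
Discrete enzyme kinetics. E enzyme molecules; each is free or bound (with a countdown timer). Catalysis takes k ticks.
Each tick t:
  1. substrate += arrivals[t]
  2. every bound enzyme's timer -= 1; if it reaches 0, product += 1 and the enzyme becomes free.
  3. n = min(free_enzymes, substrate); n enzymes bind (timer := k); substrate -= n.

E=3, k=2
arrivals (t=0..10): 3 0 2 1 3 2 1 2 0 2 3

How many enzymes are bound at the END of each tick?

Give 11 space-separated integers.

t=0: arr=3 -> substrate=0 bound=3 product=0
t=1: arr=0 -> substrate=0 bound=3 product=0
t=2: arr=2 -> substrate=0 bound=2 product=3
t=3: arr=1 -> substrate=0 bound=3 product=3
t=4: arr=3 -> substrate=1 bound=3 product=5
t=5: arr=2 -> substrate=2 bound=3 product=6
t=6: arr=1 -> substrate=1 bound=3 product=8
t=7: arr=2 -> substrate=2 bound=3 product=9
t=8: arr=0 -> substrate=0 bound=3 product=11
t=9: arr=2 -> substrate=1 bound=3 product=12
t=10: arr=3 -> substrate=2 bound=3 product=14

Answer: 3 3 2 3 3 3 3 3 3 3 3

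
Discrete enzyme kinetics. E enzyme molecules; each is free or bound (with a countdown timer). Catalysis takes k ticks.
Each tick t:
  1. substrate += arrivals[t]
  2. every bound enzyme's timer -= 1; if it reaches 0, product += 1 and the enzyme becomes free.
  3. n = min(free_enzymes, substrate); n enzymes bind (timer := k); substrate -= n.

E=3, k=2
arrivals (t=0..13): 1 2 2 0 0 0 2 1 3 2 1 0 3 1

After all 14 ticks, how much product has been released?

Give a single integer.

Answer: 14

Derivation:
t=0: arr=1 -> substrate=0 bound=1 product=0
t=1: arr=2 -> substrate=0 bound=3 product=0
t=2: arr=2 -> substrate=1 bound=3 product=1
t=3: arr=0 -> substrate=0 bound=2 product=3
t=4: arr=0 -> substrate=0 bound=1 product=4
t=5: arr=0 -> substrate=0 bound=0 product=5
t=6: arr=2 -> substrate=0 bound=2 product=5
t=7: arr=1 -> substrate=0 bound=3 product=5
t=8: arr=3 -> substrate=1 bound=3 product=7
t=9: arr=2 -> substrate=2 bound=3 product=8
t=10: arr=1 -> substrate=1 bound=3 product=10
t=11: arr=0 -> substrate=0 bound=3 product=11
t=12: arr=3 -> substrate=1 bound=3 product=13
t=13: arr=1 -> substrate=1 bound=3 product=14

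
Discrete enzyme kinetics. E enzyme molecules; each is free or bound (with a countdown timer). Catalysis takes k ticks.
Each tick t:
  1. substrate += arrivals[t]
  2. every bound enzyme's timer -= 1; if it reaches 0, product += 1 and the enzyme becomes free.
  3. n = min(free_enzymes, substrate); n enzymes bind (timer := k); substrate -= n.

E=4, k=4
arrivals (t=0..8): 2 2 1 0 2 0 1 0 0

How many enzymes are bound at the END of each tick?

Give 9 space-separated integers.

Answer: 2 4 4 4 4 3 4 4 2

Derivation:
t=0: arr=2 -> substrate=0 bound=2 product=0
t=1: arr=2 -> substrate=0 bound=4 product=0
t=2: arr=1 -> substrate=1 bound=4 product=0
t=3: arr=0 -> substrate=1 bound=4 product=0
t=4: arr=2 -> substrate=1 bound=4 product=2
t=5: arr=0 -> substrate=0 bound=3 product=4
t=6: arr=1 -> substrate=0 bound=4 product=4
t=7: arr=0 -> substrate=0 bound=4 product=4
t=8: arr=0 -> substrate=0 bound=2 product=6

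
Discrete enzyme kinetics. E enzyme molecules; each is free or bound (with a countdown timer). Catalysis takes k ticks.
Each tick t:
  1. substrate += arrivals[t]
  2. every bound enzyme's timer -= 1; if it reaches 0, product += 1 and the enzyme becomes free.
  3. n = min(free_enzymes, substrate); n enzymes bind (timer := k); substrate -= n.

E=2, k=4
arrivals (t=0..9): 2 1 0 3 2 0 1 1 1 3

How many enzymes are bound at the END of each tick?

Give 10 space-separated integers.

Answer: 2 2 2 2 2 2 2 2 2 2

Derivation:
t=0: arr=2 -> substrate=0 bound=2 product=0
t=1: arr=1 -> substrate=1 bound=2 product=0
t=2: arr=0 -> substrate=1 bound=2 product=0
t=3: arr=3 -> substrate=4 bound=2 product=0
t=4: arr=2 -> substrate=4 bound=2 product=2
t=5: arr=0 -> substrate=4 bound=2 product=2
t=6: arr=1 -> substrate=5 bound=2 product=2
t=7: arr=1 -> substrate=6 bound=2 product=2
t=8: arr=1 -> substrate=5 bound=2 product=4
t=9: arr=3 -> substrate=8 bound=2 product=4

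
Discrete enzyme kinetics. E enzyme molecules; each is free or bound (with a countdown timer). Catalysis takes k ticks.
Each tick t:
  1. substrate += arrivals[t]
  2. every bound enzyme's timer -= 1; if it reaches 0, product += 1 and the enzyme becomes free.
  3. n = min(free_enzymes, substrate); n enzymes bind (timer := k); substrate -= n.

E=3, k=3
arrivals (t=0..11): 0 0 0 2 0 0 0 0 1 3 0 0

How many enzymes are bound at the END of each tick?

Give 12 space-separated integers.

t=0: arr=0 -> substrate=0 bound=0 product=0
t=1: arr=0 -> substrate=0 bound=0 product=0
t=2: arr=0 -> substrate=0 bound=0 product=0
t=3: arr=2 -> substrate=0 bound=2 product=0
t=4: arr=0 -> substrate=0 bound=2 product=0
t=5: arr=0 -> substrate=0 bound=2 product=0
t=6: arr=0 -> substrate=0 bound=0 product=2
t=7: arr=0 -> substrate=0 bound=0 product=2
t=8: arr=1 -> substrate=0 bound=1 product=2
t=9: arr=3 -> substrate=1 bound=3 product=2
t=10: arr=0 -> substrate=1 bound=3 product=2
t=11: arr=0 -> substrate=0 bound=3 product=3

Answer: 0 0 0 2 2 2 0 0 1 3 3 3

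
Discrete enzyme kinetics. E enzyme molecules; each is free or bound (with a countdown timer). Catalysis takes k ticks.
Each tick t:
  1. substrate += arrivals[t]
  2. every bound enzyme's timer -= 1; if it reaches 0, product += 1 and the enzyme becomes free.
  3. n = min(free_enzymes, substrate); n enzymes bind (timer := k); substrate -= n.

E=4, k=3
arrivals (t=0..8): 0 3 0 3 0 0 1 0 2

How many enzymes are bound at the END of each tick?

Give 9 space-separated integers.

t=0: arr=0 -> substrate=0 bound=0 product=0
t=1: arr=3 -> substrate=0 bound=3 product=0
t=2: arr=0 -> substrate=0 bound=3 product=0
t=3: arr=3 -> substrate=2 bound=4 product=0
t=4: arr=0 -> substrate=0 bound=3 product=3
t=5: arr=0 -> substrate=0 bound=3 product=3
t=6: arr=1 -> substrate=0 bound=3 product=4
t=7: arr=0 -> substrate=0 bound=1 product=6
t=8: arr=2 -> substrate=0 bound=3 product=6

Answer: 0 3 3 4 3 3 3 1 3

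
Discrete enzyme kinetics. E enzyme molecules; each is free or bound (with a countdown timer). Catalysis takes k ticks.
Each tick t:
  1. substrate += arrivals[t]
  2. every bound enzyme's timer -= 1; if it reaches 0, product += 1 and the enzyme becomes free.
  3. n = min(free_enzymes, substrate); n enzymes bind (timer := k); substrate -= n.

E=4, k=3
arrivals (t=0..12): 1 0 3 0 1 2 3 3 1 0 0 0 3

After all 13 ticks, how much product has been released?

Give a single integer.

t=0: arr=1 -> substrate=0 bound=1 product=0
t=1: arr=0 -> substrate=0 bound=1 product=0
t=2: arr=3 -> substrate=0 bound=4 product=0
t=3: arr=0 -> substrate=0 bound=3 product=1
t=4: arr=1 -> substrate=0 bound=4 product=1
t=5: arr=2 -> substrate=0 bound=3 product=4
t=6: arr=3 -> substrate=2 bound=4 product=4
t=7: arr=3 -> substrate=4 bound=4 product=5
t=8: arr=1 -> substrate=3 bound=4 product=7
t=9: arr=0 -> substrate=2 bound=4 product=8
t=10: arr=0 -> substrate=1 bound=4 product=9
t=11: arr=0 -> substrate=0 bound=3 product=11
t=12: arr=3 -> substrate=1 bound=4 product=12

Answer: 12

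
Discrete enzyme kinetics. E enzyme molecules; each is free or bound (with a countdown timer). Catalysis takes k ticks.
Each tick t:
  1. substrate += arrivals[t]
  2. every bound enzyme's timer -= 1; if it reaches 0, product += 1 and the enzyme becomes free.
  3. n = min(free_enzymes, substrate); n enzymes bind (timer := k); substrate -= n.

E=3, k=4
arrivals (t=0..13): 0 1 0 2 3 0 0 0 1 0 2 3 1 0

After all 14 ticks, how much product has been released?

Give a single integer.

Answer: 7

Derivation:
t=0: arr=0 -> substrate=0 bound=0 product=0
t=1: arr=1 -> substrate=0 bound=1 product=0
t=2: arr=0 -> substrate=0 bound=1 product=0
t=3: arr=2 -> substrate=0 bound=3 product=0
t=4: arr=3 -> substrate=3 bound=3 product=0
t=5: arr=0 -> substrate=2 bound=3 product=1
t=6: arr=0 -> substrate=2 bound=3 product=1
t=7: arr=0 -> substrate=0 bound=3 product=3
t=8: arr=1 -> substrate=1 bound=3 product=3
t=9: arr=0 -> substrate=0 bound=3 product=4
t=10: arr=2 -> substrate=2 bound=3 product=4
t=11: arr=3 -> substrate=3 bound=3 product=6
t=12: arr=1 -> substrate=4 bound=3 product=6
t=13: arr=0 -> substrate=3 bound=3 product=7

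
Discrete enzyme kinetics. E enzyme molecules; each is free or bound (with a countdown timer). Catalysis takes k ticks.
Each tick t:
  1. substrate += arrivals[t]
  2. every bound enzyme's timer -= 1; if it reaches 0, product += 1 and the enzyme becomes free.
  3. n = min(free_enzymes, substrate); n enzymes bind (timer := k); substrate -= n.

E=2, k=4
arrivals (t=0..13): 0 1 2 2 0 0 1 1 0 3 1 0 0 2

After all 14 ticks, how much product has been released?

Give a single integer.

Answer: 5

Derivation:
t=0: arr=0 -> substrate=0 bound=0 product=0
t=1: arr=1 -> substrate=0 bound=1 product=0
t=2: arr=2 -> substrate=1 bound=2 product=0
t=3: arr=2 -> substrate=3 bound=2 product=0
t=4: arr=0 -> substrate=3 bound=2 product=0
t=5: arr=0 -> substrate=2 bound=2 product=1
t=6: arr=1 -> substrate=2 bound=2 product=2
t=7: arr=1 -> substrate=3 bound=2 product=2
t=8: arr=0 -> substrate=3 bound=2 product=2
t=9: arr=3 -> substrate=5 bound=2 product=3
t=10: arr=1 -> substrate=5 bound=2 product=4
t=11: arr=0 -> substrate=5 bound=2 product=4
t=12: arr=0 -> substrate=5 bound=2 product=4
t=13: arr=2 -> substrate=6 bound=2 product=5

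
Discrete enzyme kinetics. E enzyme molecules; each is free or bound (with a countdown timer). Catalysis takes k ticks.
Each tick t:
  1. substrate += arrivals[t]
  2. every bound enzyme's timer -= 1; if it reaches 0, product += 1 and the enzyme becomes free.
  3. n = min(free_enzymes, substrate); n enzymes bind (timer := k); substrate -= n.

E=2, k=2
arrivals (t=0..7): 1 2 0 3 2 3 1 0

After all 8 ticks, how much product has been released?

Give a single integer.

t=0: arr=1 -> substrate=0 bound=1 product=0
t=1: arr=2 -> substrate=1 bound=2 product=0
t=2: arr=0 -> substrate=0 bound=2 product=1
t=3: arr=3 -> substrate=2 bound=2 product=2
t=4: arr=2 -> substrate=3 bound=2 product=3
t=5: arr=3 -> substrate=5 bound=2 product=4
t=6: arr=1 -> substrate=5 bound=2 product=5
t=7: arr=0 -> substrate=4 bound=2 product=6

Answer: 6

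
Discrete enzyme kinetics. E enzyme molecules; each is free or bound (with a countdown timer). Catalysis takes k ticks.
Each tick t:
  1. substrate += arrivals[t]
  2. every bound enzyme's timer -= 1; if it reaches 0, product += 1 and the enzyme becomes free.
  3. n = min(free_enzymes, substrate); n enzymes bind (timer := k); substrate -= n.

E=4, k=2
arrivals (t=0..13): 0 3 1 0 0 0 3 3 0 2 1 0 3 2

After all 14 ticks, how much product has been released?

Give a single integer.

Answer: 13

Derivation:
t=0: arr=0 -> substrate=0 bound=0 product=0
t=1: arr=3 -> substrate=0 bound=3 product=0
t=2: arr=1 -> substrate=0 bound=4 product=0
t=3: arr=0 -> substrate=0 bound=1 product=3
t=4: arr=0 -> substrate=0 bound=0 product=4
t=5: arr=0 -> substrate=0 bound=0 product=4
t=6: arr=3 -> substrate=0 bound=3 product=4
t=7: arr=3 -> substrate=2 bound=4 product=4
t=8: arr=0 -> substrate=0 bound=3 product=7
t=9: arr=2 -> substrate=0 bound=4 product=8
t=10: arr=1 -> substrate=0 bound=3 product=10
t=11: arr=0 -> substrate=0 bound=1 product=12
t=12: arr=3 -> substrate=0 bound=3 product=13
t=13: arr=2 -> substrate=1 bound=4 product=13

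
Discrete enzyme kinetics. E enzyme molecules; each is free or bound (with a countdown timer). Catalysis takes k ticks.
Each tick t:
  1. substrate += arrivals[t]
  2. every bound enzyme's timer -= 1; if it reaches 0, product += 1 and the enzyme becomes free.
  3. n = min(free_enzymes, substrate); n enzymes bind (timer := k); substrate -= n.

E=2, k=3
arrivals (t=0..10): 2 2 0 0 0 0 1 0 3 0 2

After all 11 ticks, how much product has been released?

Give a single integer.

t=0: arr=2 -> substrate=0 bound=2 product=0
t=1: arr=2 -> substrate=2 bound=2 product=0
t=2: arr=0 -> substrate=2 bound=2 product=0
t=3: arr=0 -> substrate=0 bound=2 product=2
t=4: arr=0 -> substrate=0 bound=2 product=2
t=5: arr=0 -> substrate=0 bound=2 product=2
t=6: arr=1 -> substrate=0 bound=1 product=4
t=7: arr=0 -> substrate=0 bound=1 product=4
t=8: arr=3 -> substrate=2 bound=2 product=4
t=9: arr=0 -> substrate=1 bound=2 product=5
t=10: arr=2 -> substrate=3 bound=2 product=5

Answer: 5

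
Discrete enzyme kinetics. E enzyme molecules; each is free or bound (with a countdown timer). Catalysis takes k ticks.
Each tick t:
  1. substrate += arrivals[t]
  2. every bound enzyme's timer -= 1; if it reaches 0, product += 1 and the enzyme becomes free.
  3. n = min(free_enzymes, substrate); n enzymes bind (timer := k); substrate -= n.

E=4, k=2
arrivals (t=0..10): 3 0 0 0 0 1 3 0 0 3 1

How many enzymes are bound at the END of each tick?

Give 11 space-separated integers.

Answer: 3 3 0 0 0 1 4 3 0 3 4

Derivation:
t=0: arr=3 -> substrate=0 bound=3 product=0
t=1: arr=0 -> substrate=0 bound=3 product=0
t=2: arr=0 -> substrate=0 bound=0 product=3
t=3: arr=0 -> substrate=0 bound=0 product=3
t=4: arr=0 -> substrate=0 bound=0 product=3
t=5: arr=1 -> substrate=0 bound=1 product=3
t=6: arr=3 -> substrate=0 bound=4 product=3
t=7: arr=0 -> substrate=0 bound=3 product=4
t=8: arr=0 -> substrate=0 bound=0 product=7
t=9: arr=3 -> substrate=0 bound=3 product=7
t=10: arr=1 -> substrate=0 bound=4 product=7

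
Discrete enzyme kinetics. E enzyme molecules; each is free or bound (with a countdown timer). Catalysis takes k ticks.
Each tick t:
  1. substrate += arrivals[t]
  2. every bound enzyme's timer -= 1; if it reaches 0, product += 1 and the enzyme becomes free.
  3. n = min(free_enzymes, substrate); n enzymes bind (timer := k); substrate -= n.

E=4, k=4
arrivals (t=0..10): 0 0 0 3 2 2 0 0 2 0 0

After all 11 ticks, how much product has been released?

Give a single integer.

t=0: arr=0 -> substrate=0 bound=0 product=0
t=1: arr=0 -> substrate=0 bound=0 product=0
t=2: arr=0 -> substrate=0 bound=0 product=0
t=3: arr=3 -> substrate=0 bound=3 product=0
t=4: arr=2 -> substrate=1 bound=4 product=0
t=5: arr=2 -> substrate=3 bound=4 product=0
t=6: arr=0 -> substrate=3 bound=4 product=0
t=7: arr=0 -> substrate=0 bound=4 product=3
t=8: arr=2 -> substrate=1 bound=4 product=4
t=9: arr=0 -> substrate=1 bound=4 product=4
t=10: arr=0 -> substrate=1 bound=4 product=4

Answer: 4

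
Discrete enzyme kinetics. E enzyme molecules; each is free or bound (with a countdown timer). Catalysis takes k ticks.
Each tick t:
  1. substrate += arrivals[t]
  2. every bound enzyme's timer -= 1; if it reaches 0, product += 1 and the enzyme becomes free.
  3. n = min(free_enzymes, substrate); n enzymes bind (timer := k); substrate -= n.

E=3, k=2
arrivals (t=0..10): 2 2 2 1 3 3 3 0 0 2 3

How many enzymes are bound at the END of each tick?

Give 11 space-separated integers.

t=0: arr=2 -> substrate=0 bound=2 product=0
t=1: arr=2 -> substrate=1 bound=3 product=0
t=2: arr=2 -> substrate=1 bound=3 product=2
t=3: arr=1 -> substrate=1 bound=3 product=3
t=4: arr=3 -> substrate=2 bound=3 product=5
t=5: arr=3 -> substrate=4 bound=3 product=6
t=6: arr=3 -> substrate=5 bound=3 product=8
t=7: arr=0 -> substrate=4 bound=3 product=9
t=8: arr=0 -> substrate=2 bound=3 product=11
t=9: arr=2 -> substrate=3 bound=3 product=12
t=10: arr=3 -> substrate=4 bound=3 product=14

Answer: 2 3 3 3 3 3 3 3 3 3 3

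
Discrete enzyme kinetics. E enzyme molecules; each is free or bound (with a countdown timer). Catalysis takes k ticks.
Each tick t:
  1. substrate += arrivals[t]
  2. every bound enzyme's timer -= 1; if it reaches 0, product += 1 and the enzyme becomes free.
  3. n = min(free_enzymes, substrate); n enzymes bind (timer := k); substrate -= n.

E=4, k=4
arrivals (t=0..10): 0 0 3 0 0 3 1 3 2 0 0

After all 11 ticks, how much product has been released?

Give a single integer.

t=0: arr=0 -> substrate=0 bound=0 product=0
t=1: arr=0 -> substrate=0 bound=0 product=0
t=2: arr=3 -> substrate=0 bound=3 product=0
t=3: arr=0 -> substrate=0 bound=3 product=0
t=4: arr=0 -> substrate=0 bound=3 product=0
t=5: arr=3 -> substrate=2 bound=4 product=0
t=6: arr=1 -> substrate=0 bound=4 product=3
t=7: arr=3 -> substrate=3 bound=4 product=3
t=8: arr=2 -> substrate=5 bound=4 product=3
t=9: arr=0 -> substrate=4 bound=4 product=4
t=10: arr=0 -> substrate=1 bound=4 product=7

Answer: 7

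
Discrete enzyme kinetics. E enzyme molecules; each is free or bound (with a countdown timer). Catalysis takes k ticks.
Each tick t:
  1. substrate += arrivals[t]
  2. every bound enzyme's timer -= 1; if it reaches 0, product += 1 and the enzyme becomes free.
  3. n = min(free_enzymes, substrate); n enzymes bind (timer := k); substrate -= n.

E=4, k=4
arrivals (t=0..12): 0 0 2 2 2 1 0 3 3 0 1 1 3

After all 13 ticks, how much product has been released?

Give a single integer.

Answer: 8

Derivation:
t=0: arr=0 -> substrate=0 bound=0 product=0
t=1: arr=0 -> substrate=0 bound=0 product=0
t=2: arr=2 -> substrate=0 bound=2 product=0
t=3: arr=2 -> substrate=0 bound=4 product=0
t=4: arr=2 -> substrate=2 bound=4 product=0
t=5: arr=1 -> substrate=3 bound=4 product=0
t=6: arr=0 -> substrate=1 bound=4 product=2
t=7: arr=3 -> substrate=2 bound=4 product=4
t=8: arr=3 -> substrate=5 bound=4 product=4
t=9: arr=0 -> substrate=5 bound=4 product=4
t=10: arr=1 -> substrate=4 bound=4 product=6
t=11: arr=1 -> substrate=3 bound=4 product=8
t=12: arr=3 -> substrate=6 bound=4 product=8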